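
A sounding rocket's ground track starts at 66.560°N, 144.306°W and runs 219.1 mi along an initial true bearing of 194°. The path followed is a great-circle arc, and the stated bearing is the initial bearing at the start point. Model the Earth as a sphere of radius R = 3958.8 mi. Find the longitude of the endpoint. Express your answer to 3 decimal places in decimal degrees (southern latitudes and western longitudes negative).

longitude -146.023°

Angular distance δ = d/R = 219.1 / 3958.8 = 0.055345 rad.
Converting: φ₁ = 1.161691 rad, θ = 3.385939 rad.
Applying the spherical law of cosines for sides, sin φ₂ = sin φ₁ cos δ + cos φ₁ sin δ cos θ = 0.894722, so φ₂ = 63.473°.
Then Δλ = atan2(-0.005323, 0.177582) = -0.029968 rad, from sin θ sin δ cos φ₁ over cos δ − sin φ₁ sin φ₂.
λ₂ = λ₁ + Δλ = -146.023°.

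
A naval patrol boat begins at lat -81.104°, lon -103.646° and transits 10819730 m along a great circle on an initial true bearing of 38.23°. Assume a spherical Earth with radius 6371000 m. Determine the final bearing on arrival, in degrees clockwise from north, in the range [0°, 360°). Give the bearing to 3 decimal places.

final bearing 5.666°

δ = 10819730/6371000 = 1.698278 rad (97.3042°).
Converting: φ₁ = -1.415532 rad, θ = 0.667239 rad.
Destination latitude: φ₂ = arcsin( sin φ₁ cos δ + cos φ₁ sin δ cos θ ) = arcsin(0.246098) = 14.247°.
Δλ = atan2( sin θ sin δ cos φ₁ , cos δ − sin φ₁ sin φ₂ ) = atan2(0.094919, 0.116000) = 0.685777 rad = 39.292°.
λ₂ = -103.646° + 39.292° = -64.354°.
The forward bearing on arrival equals the back-azimuth from the destination plus 180°.
Back-azimuth from P₂ (14.247°, -64.354°) to P₁ (-81.104°, -103.646°), with Δλ' = λ₁ − λ₂ = -39.292°: atan2( sin Δλ' cos φ₁ , cos φ₂ sin φ₁ − sin φ₂ cos φ₁ cos Δλ' ) = 185.666°.
Final bearing = (185.666° + 180°) mod 360° = 5.666°.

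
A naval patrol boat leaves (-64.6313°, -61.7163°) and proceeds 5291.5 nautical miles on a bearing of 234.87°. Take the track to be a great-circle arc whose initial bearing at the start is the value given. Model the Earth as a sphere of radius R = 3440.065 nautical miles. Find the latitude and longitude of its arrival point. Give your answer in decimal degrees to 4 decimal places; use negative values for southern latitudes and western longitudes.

Angular distance δ = d/R = 5291.5 / 3440.065 = 1.538198 rad.
Start latitude φ₁ = -1.128029 rad; initial bearing θ = 4.099255 rad.
Applying the spherical law of cosines for sides, sin φ₂ = sin φ₁ cos δ + cos φ₁ sin δ cos θ = -0.275859, so φ₂ = -16.0132°.
Then Δλ = atan2(-0.350214, -0.216665) = -2.124826 rad, from sin θ sin δ cos φ₁ over cos δ − sin φ₁ sin φ₂.
λ₂ = -61.7163° + -121.7435° = -183.4598°, normalized to (−180°, 180°] → 176.5402°.

latitude -16.0132°, longitude 176.5402°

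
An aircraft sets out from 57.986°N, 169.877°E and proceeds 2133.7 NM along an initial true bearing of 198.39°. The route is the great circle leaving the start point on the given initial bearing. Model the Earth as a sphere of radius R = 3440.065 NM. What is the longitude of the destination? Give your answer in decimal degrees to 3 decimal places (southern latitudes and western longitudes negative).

Angular distance δ = d/R = 2133.7 / 3440.065 = 0.620250 rad.
Converting: φ₁ = 1.012047 rad, θ = 3.462559 rad.
sin φ₂ = sin φ₁ cos δ + cos φ₁ sin δ cos θ = (0.847919)(0.813733) + (0.530126)(0.581239)(-0.948931) = 0.397585
φ₂ = asin(0.397585) = 0.408884 rad = 23.427°.
For the longitude increment, Δλ = atan2( sin θ sin δ cos φ₁, cos δ − sin φ₁ sin φ₂ ) = atan2(-0.097210, 0.476613) = -11.528°.
λ₂ = λ₁ + Δλ = 158.349°.

longitude 158.349°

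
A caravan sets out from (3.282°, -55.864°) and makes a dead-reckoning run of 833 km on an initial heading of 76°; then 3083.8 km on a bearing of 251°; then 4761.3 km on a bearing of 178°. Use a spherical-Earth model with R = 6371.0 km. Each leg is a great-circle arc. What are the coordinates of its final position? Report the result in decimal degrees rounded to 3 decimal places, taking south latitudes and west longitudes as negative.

Apply the spherical direct solution leg by leg, carrying full precision between legs.
Leg 1: from (3.282°, -55.864°), δ = 833/6371 = 0.130749 rad, θ = 76° → φ = 5.063°, λ = -48.568°.
Leg 2: from (5.063°, -48.568°), δ = 3083.8/6371 = 0.484037 rad, θ = 251° → φ = -4.175°, λ = -74.747°.
Leg 3: from (-4.175°, -74.747°), δ = 4761.3/6371 = 0.747340 rad, θ = 178° → φ = -46.960°, λ = -72.755°.

latitude -46.960°, longitude -72.755°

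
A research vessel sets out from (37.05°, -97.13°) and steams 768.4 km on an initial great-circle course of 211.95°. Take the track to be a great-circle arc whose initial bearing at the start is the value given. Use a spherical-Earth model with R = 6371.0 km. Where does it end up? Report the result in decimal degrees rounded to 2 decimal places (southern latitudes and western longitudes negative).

The arc subtends δ = 768.4/6371 = 0.120609 rad at the centre.
Converting: φ₁ = 0.646644 rad, θ = 3.699225 rad.
Destination latitude: φ₂ = arcsin( sin φ₁ cos δ + cos φ₁ sin δ cos θ ) = arcsin(0.516656) = 31.11°.
Δλ = atan2( sin θ sin δ cos φ₁ , cos δ − sin φ₁ sin φ₂ ) = atan2(-0.050815, 0.681444) = -0.074432 rad = -4.26°.
λ₂ = λ₁ + Δλ = -101.39°.

latitude 31.11°, longitude -101.39°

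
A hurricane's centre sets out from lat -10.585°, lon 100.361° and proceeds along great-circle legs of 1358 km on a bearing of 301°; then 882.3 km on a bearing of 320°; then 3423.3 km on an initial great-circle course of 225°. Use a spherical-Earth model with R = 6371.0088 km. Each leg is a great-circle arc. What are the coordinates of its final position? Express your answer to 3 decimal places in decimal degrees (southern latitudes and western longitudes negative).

Apply the spherical direct solution leg by leg, carrying full precision between legs.
Leg 1: from (-10.585°, 100.361°), δ = 1358/6371.0088 = 0.213153 rad, θ = 301° → φ = -4.154°, λ = 89.886°.
Leg 2: from (-4.154°, 89.886°), δ = 882.3/6371.0088 = 0.138487 rad, θ = 320° → φ = 1.933°, λ = 84.792°.
Leg 3: from (1.933°, 84.792°), δ = 3423.3/6371.0088 = 0.537325 rad, θ = 225° → φ = -19.436°, λ = 62.223°.

latitude -19.436°, longitude 62.223°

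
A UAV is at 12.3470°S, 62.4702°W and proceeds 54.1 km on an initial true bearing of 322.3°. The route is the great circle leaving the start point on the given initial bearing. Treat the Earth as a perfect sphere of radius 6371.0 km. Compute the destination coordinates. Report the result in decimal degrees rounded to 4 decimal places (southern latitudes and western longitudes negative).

The arc subtends δ = 54.1/6371 = 0.008492 rad at the centre.
Converting: φ₁ = -0.215496 rad, θ = 5.625196 rad.
Destination latitude: φ₂ = arcsin( sin φ₁ cos δ + cos φ₁ sin δ cos θ ) = arcsin(-0.207261) = -11.9619°.
For the longitude increment, Δλ = atan2( sin θ sin δ cos φ₁, cos δ − sin φ₁ sin φ₂ ) = atan2(-0.005073, 0.955645) = -0.3041°.
Hence λ₂ = -62.4702° + -0.3041° = -62.7743°.

latitude -11.9619°, longitude -62.7743°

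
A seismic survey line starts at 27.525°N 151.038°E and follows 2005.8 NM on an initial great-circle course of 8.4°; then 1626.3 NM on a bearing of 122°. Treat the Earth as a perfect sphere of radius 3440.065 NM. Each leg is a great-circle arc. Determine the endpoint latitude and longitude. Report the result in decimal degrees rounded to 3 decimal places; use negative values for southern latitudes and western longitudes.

Apply the spherical direct solution leg by leg, carrying full precision between legs.
Leg 1: from (27.525°, 151.038°), δ = 2005.8/3440.065 = 0.583070 rad, θ = 8.4° → φ = 60.321°, λ = 160.387°.
Leg 2: from (60.321°, 160.387°), δ = 1626.3/3440.065 = 0.472753 rad, θ = 122° → φ = 40.847°, λ = -168.918°.

latitude 40.847°, longitude -168.918°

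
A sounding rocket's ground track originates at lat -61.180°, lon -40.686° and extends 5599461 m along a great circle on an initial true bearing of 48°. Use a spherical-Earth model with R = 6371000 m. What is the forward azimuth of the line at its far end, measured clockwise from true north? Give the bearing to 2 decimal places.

The arc subtends δ = 5599461/6371000 = 0.878898 rad at the centre.
Converting: φ₁ = -1.067792 rad, θ = 0.837758 rad.
Applying the spherical law of cosines for sides, sin φ₂ = sin φ₁ cos δ + cos φ₁ sin δ cos θ = -0.310593, so φ₂ = -18.095°.
For the longitude increment, Δλ = atan2( sin θ sin δ cos φ₁, cos δ − sin φ₁ sin φ₂ ) = atan2(0.275858, 0.365878) = 37.015°.
λ₂ = λ₁ + Δλ = -3.671°.
The forward bearing on arrival equals the back-azimuth from the destination plus 180°.
Back-azimuth from P₂ (-18.09°, -3.67°) to P₁ (-61.18°, -40.69°), with Δλ' = λ₁ − λ₂ = -37.01°: atan2( sin Δλ' cos φ₁ , cos φ₂ sin φ₁ − sin φ₂ cos φ₁ cos Δλ' ) = 202.14°.
Final bearing = (202.14° + 180°) mod 360° = 22.14°.

final bearing 22.14°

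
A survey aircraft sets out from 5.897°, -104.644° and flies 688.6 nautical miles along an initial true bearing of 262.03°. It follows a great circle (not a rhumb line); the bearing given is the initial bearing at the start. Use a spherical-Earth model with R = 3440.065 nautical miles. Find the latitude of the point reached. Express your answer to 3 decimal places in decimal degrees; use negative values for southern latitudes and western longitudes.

latitude 4.202°

Angular distance δ = d/R = 688.6 / 3440.065 = 0.200171 rad.
Start latitude φ₁ = 0.102922 rad; initial bearing θ = 4.573286 rad.
Applying the spherical law of cosines for sides, sin φ₂ = sin φ₁ cos δ + cos φ₁ sin δ cos θ = 0.073265, so φ₂ = 4.202°.
For the longitude increment, Δλ = atan2( sin θ sin δ cos φ₁, cos δ − sin φ₁ sin φ₂ ) = atan2(-0.195874, 0.972505) = -11.388°.
λ₂ = -104.644° + -11.388° = -116.032°.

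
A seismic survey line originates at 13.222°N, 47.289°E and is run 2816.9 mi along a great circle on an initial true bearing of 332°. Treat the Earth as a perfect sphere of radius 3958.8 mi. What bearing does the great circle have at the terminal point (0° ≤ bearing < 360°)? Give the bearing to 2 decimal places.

final bearing 317.66°

Central angle δ = d/R = 0.711554 rad.
With φ₁ = 13.222° = 0.230767 rad and θ = 332° = 5.794493 rad:
Applying the spherical law of cosines for sides, sin φ₂ = sin φ₁ cos δ + cos φ₁ sin δ cos θ = 0.734515, so φ₂ = 47.266°.
Δλ = atan2( sin θ sin δ cos φ₁ , cos δ − sin φ₁ sin φ₂ ) = atan2(-0.298443, 0.589346) = -0.468752 rad = -26.858°.
λ₂ = 47.289° + -26.858° = 20.431°.
The forward bearing on arrival equals the back-azimuth from the destination plus 180°.
Back-azimuth from P₂ (47.27°, 20.43°) to P₁ (13.22°, 47.29°), with Δλ' = λ₁ − λ₂ = 26.86°: atan2( sin Δλ' cos φ₁ , cos φ₂ sin φ₁ − sin φ₂ cos φ₁ cos Δλ' ) = 137.66°.
Final bearing = (137.66° + 180°) mod 360° = 317.66°.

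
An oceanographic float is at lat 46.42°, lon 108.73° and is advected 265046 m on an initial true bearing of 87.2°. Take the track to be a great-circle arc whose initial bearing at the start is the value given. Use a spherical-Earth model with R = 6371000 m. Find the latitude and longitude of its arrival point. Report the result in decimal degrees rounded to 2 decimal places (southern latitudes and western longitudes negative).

Central angle δ = d/R = 0.041602 rad.
Converting: φ₁ = 0.810182 rad, θ = 1.521927 rad.
sin φ₂ = sin φ₁ cos δ + cos φ₁ sin δ cos θ = (0.724413)(0.999135) + (0.689367)(0.041590)(0.048850) = 0.725186
φ₂ = asin(0.725186) = 0.811305 rad = 46.48°.
Then Δλ = atan2(0.028636, 0.473801) = 0.060367 rad, from sin θ sin δ cos φ₁ over cos δ − sin φ₁ sin φ₂.
λ₂ = λ₁ + Δλ = 112.19°.

latitude 46.48°, longitude 112.19°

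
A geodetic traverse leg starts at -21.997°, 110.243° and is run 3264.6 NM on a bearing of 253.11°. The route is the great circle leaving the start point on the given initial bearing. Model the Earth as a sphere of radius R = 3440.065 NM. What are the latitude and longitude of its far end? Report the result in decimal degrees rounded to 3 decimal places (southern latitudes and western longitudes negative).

The arc subtends δ = 3264.6/3440.065 = 0.948994 rad at the centre.
Start latitude φ₁ = -0.383920 rad; initial bearing θ = 4.417603 rad.
sin φ₂ = sin φ₁ cos δ + cos φ₁ sin δ cos θ = (-0.374558)(0.582501) + (0.927203)(0.812830)(-0.290535) = -0.437145
φ₂ = asin(-0.437145) = -0.452422 rad = -25.922°.
Δλ = atan2( sin θ sin δ cos φ₁ , cos δ − sin φ₁ sin φ₂ ) = atan2(-0.721149, 0.418765) = -1.044695 rad = -59.857°.
λ₂ = 110.243° + -59.857° = 50.386°.

latitude -25.922°, longitude 50.386°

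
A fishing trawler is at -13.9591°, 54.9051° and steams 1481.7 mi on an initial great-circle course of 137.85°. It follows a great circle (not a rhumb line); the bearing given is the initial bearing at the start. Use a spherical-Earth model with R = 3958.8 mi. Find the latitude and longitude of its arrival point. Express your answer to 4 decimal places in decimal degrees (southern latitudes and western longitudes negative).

Central angle δ = d/R = 0.374280 rad.
Start latitude φ₁ = -0.243632 rad; initial bearing θ = 2.405936 rad.
sin φ₂ = sin φ₁ cos δ + cos φ₁ sin δ cos θ = (-0.241229)(0.930771) + (0.970468)(0.365603)(-0.741391) = -0.487579
φ₂ = asin(-0.487579) = -0.509314 rad = -29.1816°.
For the longitude increment, Δλ = atan2( sin θ sin δ cos φ₁, cos δ − sin φ₁ sin φ₂ ) = atan2(0.238101, 0.813153) = 16.3207°.
λ₂ = λ₁ + Δλ = 71.2258°.

latitude -29.1816°, longitude 71.2258°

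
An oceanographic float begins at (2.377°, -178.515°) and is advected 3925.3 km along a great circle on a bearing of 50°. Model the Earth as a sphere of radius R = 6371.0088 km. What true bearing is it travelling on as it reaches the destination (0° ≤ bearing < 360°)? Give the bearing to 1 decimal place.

Angular distance δ = d/R = 3925.3 / 6371.0088 = 0.616119 rad.
Converting: φ₁ = 0.041486 rad, θ = 0.872665 rad.
Applying the spherical law of cosines for sides, sin φ₂ = sin φ₁ cos δ + cos φ₁ sin δ cos θ = 0.404978, so φ₂ = 23.890°.
Then Δλ = atan2(0.442295, 0.799331) = 0.505397 rad, from sin θ sin δ cos φ₁ over cos δ − sin φ₁ sin φ₂.
Hence λ₂ = -178.515° + 28.957° = -149.558°.
The forward bearing on arrival equals the back-azimuth from the destination plus 180°.
Back-azimuth from P₂ (23.9°, -149.6°) to P₁ (2.4°, -178.5°), with Δλ' = λ₁ − λ₂ = -29.0°: atan2( sin Δλ' cos φ₁ , cos φ₂ sin φ₁ − sin φ₂ cos φ₁ cos Δλ' ) = 236.8°.
Final bearing = (236.8° + 180°) mod 360° = 56.8°.

final bearing 56.8°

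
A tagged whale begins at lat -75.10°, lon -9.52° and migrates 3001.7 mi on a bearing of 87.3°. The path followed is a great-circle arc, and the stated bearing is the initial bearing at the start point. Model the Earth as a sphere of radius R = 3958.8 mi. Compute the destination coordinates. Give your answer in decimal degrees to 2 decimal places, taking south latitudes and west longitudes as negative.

δ = 3001.7/3958.8 = 0.758235 rad (43.4437°).
With φ₁ = -75.10° = -1.310742 rad and θ = 87.3° = 1.523672 rad:
sin φ₂ = sin φ₁ cos δ + cos φ₁ sin δ cos θ = (-0.966376)(0.726051) + (0.257133)(0.687641)(0.047106) = -0.693309
φ₂ = asin(-0.693309) = -0.766071 rad = -43.89°.
For the longitude increment, Δλ = atan2( sin θ sin δ cos φ₁, cos δ − sin φ₁ sin φ₂ ) = atan2(0.176619, 0.056054) = 72.39°.
Hence λ₂ = -9.52° + 72.39° = 62.87°.

latitude -43.89°, longitude 62.87°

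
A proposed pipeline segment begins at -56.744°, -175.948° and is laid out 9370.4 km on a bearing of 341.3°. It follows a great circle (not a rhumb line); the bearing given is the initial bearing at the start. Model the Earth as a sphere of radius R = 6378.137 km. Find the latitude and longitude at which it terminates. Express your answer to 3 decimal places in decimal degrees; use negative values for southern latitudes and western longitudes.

δ = 9370.4/6378.137 = 1.469144 rad (84.1757°).
Start latitude φ₁ = -0.990370 rad; initial bearing θ = 5.956809 rad.
Destination latitude: φ₂ = arcsin( sin φ₁ cos δ + cos φ₁ sin δ cos θ ) = arcsin(0.431892) = 25.588°.
For the longitude increment, Δλ = atan2( sin θ sin δ cos φ₁, cos δ − sin φ₁ sin φ₂ ) = atan2(-0.174910, 0.462638) = -20.710°.
λ₂ = -175.948° + -20.710° = -196.658°, normalized to (−180°, 180°] → 163.342°.

latitude 25.588°, longitude 163.342°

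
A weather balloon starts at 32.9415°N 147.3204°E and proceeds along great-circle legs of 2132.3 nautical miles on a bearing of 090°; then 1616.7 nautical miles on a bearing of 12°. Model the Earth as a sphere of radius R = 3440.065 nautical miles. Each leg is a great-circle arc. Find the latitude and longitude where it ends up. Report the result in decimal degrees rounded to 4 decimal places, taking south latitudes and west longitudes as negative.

latitude 52.3577°, longitude -163.4336°

Apply the spherical direct solution leg by leg, carrying full precision between legs.
Leg 1: from (32.9415°, 147.3204°), δ = 2132.3/3440.065 = 0.619843 rad, θ = 90° → φ = 26.2713°, λ = -172.3020°.
Leg 2: from (26.2713°, -172.3020°), δ = 1616.7/3440.065 = 0.469962 rad, θ = 12° → φ = 52.3577°, λ = -163.4336°.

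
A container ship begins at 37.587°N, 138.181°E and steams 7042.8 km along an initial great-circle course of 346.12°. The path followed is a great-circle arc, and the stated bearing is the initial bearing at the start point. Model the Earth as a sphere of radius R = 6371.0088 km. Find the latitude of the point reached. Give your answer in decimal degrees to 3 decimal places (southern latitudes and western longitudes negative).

latitude 73.987°

Angular distance δ = d/R = 7042.8 / 6371.0088 = 1.105445 rad.
Converting: φ₁ = 0.656017 rad, θ = 6.040934 rad.
Destination latitude: φ₂ = arcsin( sin φ₁ cos δ + cos φ₁ sin δ cos θ ) = arcsin(0.961200) = 73.987°.
For the longitude increment, Δλ = atan2( sin θ sin δ cos φ₁, cos δ − sin φ₁ sin φ₂ ) = atan2(-0.169881, -0.137562) = -128.999°.
λ₂ = 138.181° + -128.999° = 9.182°.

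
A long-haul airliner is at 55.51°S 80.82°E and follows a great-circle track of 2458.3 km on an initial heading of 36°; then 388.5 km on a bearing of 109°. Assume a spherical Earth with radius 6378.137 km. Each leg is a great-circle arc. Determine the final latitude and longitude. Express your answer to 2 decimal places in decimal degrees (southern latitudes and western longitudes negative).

latitude -37.33°, longitude 100.88°

Apply the spherical direct solution leg by leg, carrying full precision between legs.
Leg 1: from (-55.51°, 80.82°), δ = 2458.3/6378.137 = 0.385426 rad, θ = 36° → φ = -36.27°, λ = 96.73°.
Leg 2: from (-36.27°, 96.73°), δ = 388.5/6378.137 = 0.060911 rad, θ = 109° → φ = -37.33°, λ = 100.88°.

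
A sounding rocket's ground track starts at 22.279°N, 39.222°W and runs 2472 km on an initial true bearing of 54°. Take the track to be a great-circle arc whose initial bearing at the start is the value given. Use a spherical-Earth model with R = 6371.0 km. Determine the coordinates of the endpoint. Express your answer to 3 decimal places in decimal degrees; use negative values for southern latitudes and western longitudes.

The arc subtends δ = 2472/6371 = 0.388008 rad at the centre.
Converting: φ₁ = 0.388842 rad, θ = 0.942478 rad.
sin φ₂ = sin φ₁ cos δ + cos φ₁ sin δ cos θ = (0.379117)(0.925664) + (0.925349)(0.378345)(0.587785) = 0.556720
φ₂ = asin(0.556720) = 0.590432 rad = 33.829°.
Δλ = atan2( sin θ sin δ cos φ₁ , cos δ − sin φ₁ sin φ₂ ) = atan2(0.283238, 0.714603) = 0.377362 rad = 21.621°.
λ₂ = λ₁ + Δλ = -17.601°.

latitude 33.829°, longitude -17.601°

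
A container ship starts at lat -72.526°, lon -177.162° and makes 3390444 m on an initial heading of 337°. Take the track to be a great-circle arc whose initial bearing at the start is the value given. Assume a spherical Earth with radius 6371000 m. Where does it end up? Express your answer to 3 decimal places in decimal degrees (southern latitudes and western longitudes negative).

Central angle δ = d/R = 0.532168 rad.
With φ₁ = -72.526° = -1.265817 rad and θ = 337° = 5.881760 rad:
sin φ₂ = sin φ₁ cos δ + cos φ₁ sin δ cos θ = (-0.953853)(0.861709) + (0.300273)(0.507403)(0.920505) = -0.681696
φ₂ = asin(-0.681696) = -0.750079 rad = -42.976°.
Δλ = atan2( sin θ sin δ cos φ₁ , cos δ − sin φ₁ sin φ₂ ) = atan2(-0.059532, 0.211471) = -0.274410 rad = -15.723°.
λ₂ = -177.162° + -15.723° = -192.885°, normalized to (−180°, 180°] → 167.115°.

latitude -42.976°, longitude 167.115°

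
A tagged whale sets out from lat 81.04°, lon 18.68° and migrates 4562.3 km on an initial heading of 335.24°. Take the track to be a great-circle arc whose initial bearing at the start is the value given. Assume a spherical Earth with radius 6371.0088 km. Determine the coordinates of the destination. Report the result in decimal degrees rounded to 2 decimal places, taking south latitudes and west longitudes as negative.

Central angle δ = d/R = 0.716103 rad.
Converting: φ₁ = 1.414415 rad, θ = 5.851042 rad.
Applying the spherical law of cosines for sides, sin φ₂ = sin φ₁ cos δ + cos φ₁ sin δ cos θ = 0.838004, so φ₂ = 56.93°.
Δλ = atan2( sin θ sin δ cos φ₁ , cos δ − sin φ₁ sin φ₂ ) = atan2(-0.042819, -0.073409) = -2.613542 rad = -149.74°.
λ₂ = 18.68° + -149.74° = -131.06°.

latitude 56.93°, longitude -131.06°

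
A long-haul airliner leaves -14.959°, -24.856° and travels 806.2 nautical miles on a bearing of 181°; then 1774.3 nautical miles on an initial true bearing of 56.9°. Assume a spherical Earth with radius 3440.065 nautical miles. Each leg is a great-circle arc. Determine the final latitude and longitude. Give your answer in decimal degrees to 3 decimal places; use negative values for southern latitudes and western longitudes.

latitude -10.171°, longitude -0.300°

Apply the spherical direct solution leg by leg, carrying full precision between legs.
Leg 1: from (-14.959°, -24.856°), δ = 806.2/3440.065 = 0.234356 rad, θ = 181° → φ = -28.384°, λ = -25.120°.
Leg 2: from (-28.384°, -25.120°), δ = 1774.3/3440.065 = 0.515775 rad, θ = 56.9° → φ = -10.171°, λ = -0.300°.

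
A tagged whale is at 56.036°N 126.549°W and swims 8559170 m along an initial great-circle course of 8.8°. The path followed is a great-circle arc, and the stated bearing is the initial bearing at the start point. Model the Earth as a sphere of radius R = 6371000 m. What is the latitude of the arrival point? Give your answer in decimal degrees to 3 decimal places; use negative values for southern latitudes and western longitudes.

latitude 46.454°

δ = 8559170/6371000 = 1.343458 rad (76.9745°).
Start latitude φ₁ = 0.978013 rad; initial bearing θ = 0.153589 rad.
Destination latitude: φ₂ = arcsin( sin φ₁ cos δ + cos φ₁ sin δ cos θ ) = arcsin(0.724822) = 46.454°.
Δλ = atan2( sin θ sin δ cos φ₁ , cos δ − sin φ₁ sin φ₂ ) = atan2(0.083270, -0.375774) = 2.923521 rad = 167.505°.
Hence λ₂ = -126.549° + 167.505° = 40.956°.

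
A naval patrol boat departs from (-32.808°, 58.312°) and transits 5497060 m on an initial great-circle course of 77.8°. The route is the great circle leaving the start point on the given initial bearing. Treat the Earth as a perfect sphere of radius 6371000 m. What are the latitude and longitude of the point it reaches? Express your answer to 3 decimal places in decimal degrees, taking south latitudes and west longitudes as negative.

The arc subtends δ = 5497060/6371000 = 0.862825 rad at the centre.
With φ₁ = -32.808° = -0.572608 rad and θ = 77.8° = 1.357866 rad:
Destination latitude: φ₂ = arcsin( sin φ₁ cos δ + cos φ₁ sin δ cos θ ) = arcsin(-0.217413) = -12.557°.
For the longitude increment, Δλ = atan2( sin θ sin δ cos φ₁, cos δ − sin φ₁ sin φ₂ ) = atan2(0.624086, 0.532494) = 49.528°.
λ₂ = 58.312° + 49.528° = 107.840°.

latitude -12.557°, longitude 107.840°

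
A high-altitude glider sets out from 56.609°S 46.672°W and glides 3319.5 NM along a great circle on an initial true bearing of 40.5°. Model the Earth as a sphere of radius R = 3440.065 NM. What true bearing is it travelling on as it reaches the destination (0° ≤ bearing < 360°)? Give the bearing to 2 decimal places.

Central angle δ = d/R = 0.964953 rad.
Start latitude φ₁ = -0.988013 rad; initial bearing θ = 0.706858 rad.
Applying the spherical law of cosines for sides, sin φ₂ = sin φ₁ cos δ + cos φ₁ sin δ cos θ = -0.131451, so φ₂ = -7.553°.
Then Δλ = atan2(0.293810, 0.459703) = 0.568696 rad, from sin θ sin δ cos φ₁ over cos δ − sin φ₁ sin φ₂.
λ₂ = -46.672° + 32.584° = -14.088°.
The forward bearing on arrival equals the back-azimuth from the destination plus 180°.
Back-azimuth from P₂ (-7.55°, -14.09°) to P₁ (-56.61°, -46.67°), with Δλ' = λ₁ − λ₂ = -32.58°: atan2( sin Δλ' cos φ₁ , cos φ₂ sin φ₁ − sin φ₂ cos φ₁ cos Δλ' ) = 201.13°.
Final bearing = (201.13° + 180°) mod 360° = 21.13°.

final bearing 21.13°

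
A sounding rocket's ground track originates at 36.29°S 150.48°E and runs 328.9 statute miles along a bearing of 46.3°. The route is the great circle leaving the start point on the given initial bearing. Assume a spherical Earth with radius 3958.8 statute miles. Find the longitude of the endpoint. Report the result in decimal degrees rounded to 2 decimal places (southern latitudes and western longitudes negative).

δ = 328.9/3958.8 = 0.083081 rad (4.7602°).
Converting: φ₁ = -0.633380 rad, θ = 0.808087 rad.
Destination latitude: φ₂ = arcsin( sin φ₁ cos δ + cos φ₁ sin δ cos θ ) = arcsin(-0.543619) = -32.93°.
Then Δλ = atan2(0.048358, 0.674798) = 0.071541 rad, from sin θ sin δ cos φ₁ over cos δ − sin φ₁ sin φ₂.
λ₂ = 150.48° + 4.10° = 154.58°.

longitude 154.58°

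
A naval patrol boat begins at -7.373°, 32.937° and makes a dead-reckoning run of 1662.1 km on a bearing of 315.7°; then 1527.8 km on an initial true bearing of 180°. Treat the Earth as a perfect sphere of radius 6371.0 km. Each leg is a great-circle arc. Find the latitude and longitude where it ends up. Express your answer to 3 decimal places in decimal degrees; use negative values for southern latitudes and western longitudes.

Apply the spherical direct solution leg by leg, carrying full precision between legs.
Leg 1: from (-7.373°, 32.937°), δ = 1662.1/6371 = 0.260885 rad, θ = 315.7° → φ = 3.388°, λ = 22.540°.
Leg 2: from (3.388°, 22.540°), δ = 1527.8/6371 = 0.239805 rad, θ = 180° → φ = -10.352°, λ = 22.540°.

latitude -10.352°, longitude 22.540°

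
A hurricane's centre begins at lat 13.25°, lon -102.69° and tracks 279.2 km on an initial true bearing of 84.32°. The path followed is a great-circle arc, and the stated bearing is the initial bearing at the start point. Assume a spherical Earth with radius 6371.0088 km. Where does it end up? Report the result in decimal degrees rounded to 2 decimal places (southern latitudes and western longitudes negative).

Angular distance δ = d/R = 279.2 / 6371.0088 = 0.043824 rad.
With φ₁ = 13.25° = 0.231256 rad and θ = 84.32° = 1.471662 rad:
Applying the spherical law of cosines for sides, sin φ₂ = sin φ₁ cos δ + cos φ₁ sin δ cos θ = 0.233201, so φ₂ = 13.49°.
Δλ = atan2( sin θ sin δ cos φ₁ , cos δ − sin φ₁ sin φ₂ ) = atan2(0.042434, 0.945590) = 0.044845 rad = 2.57°.
λ₂ = -102.69° + 2.57° = -100.12°.

latitude 13.49°, longitude -100.12°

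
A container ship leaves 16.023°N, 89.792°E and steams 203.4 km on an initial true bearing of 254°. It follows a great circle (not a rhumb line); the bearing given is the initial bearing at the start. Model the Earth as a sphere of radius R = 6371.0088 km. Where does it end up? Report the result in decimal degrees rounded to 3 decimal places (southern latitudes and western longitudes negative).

latitude 15.511°, longitude 87.967°

Angular distance δ = d/R = 203.4 / 6371.0088 = 0.031926 rad.
Start latitude φ₁ = 0.279654 rad; initial bearing θ = 4.433136 rad.
Applying the spherical law of cosines for sides, sin φ₂ = sin φ₁ cos δ + cos φ₁ sin δ cos θ = 0.267426, so φ₂ = 15.511°.
Then Δλ = atan2(-0.029492, 0.925675) = -0.031849 rad, from sin θ sin δ cos φ₁ over cos δ − sin φ₁ sin φ₂.
λ₂ = 89.792° + -1.825° = 87.967°.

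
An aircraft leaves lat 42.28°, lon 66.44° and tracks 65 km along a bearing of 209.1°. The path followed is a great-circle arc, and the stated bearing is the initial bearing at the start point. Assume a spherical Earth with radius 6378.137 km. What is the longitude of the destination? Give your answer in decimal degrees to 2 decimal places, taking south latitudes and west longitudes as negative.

longitude 66.06°

The arc subtends δ = 65/6378.137 = 0.010191 rad at the centre.
Converting: φ₁ = 0.737925 rad, θ = 3.649483 rad.
sin φ₂ = sin φ₁ cos δ + cos φ₁ sin δ cos θ = (0.672754)(0.999948) + (0.739866)(0.010191)(-0.873772) = 0.666131
φ₂ = asin(0.666131) = 0.729009 rad = 41.77°.
Δλ = atan2( sin θ sin δ cos φ₁ , cos δ − sin φ₁ sin φ₂ ) = atan2(-0.003667, 0.551805) = -0.006645 rad = -0.38°.
λ₂ = 66.44° + -0.38° = 66.06°.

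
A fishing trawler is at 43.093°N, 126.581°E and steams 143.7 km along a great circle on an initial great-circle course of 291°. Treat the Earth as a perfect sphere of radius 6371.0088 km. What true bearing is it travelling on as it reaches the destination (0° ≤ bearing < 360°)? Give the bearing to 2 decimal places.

The arc subtends δ = 143.7/6371.0088 = 0.022555 rad at the centre.
With φ₁ = 43.093° = 0.752115 rad and θ = 291° = 5.078908 rad:
Destination latitude: φ₂ = arcsin( sin φ₁ cos δ + cos φ₁ sin δ cos θ ) = arcsin(0.688913) = 43.544°.
Δλ = atan2( sin θ sin δ cos φ₁ , cos δ − sin φ₁ sin φ₂ ) = atan2(-0.015376, 0.529091) = -0.029052 rad = -1.665°.
λ₂ = 126.581° + -1.665° = 124.916°.
The forward bearing on arrival equals the back-azimuth from the destination plus 180°.
Back-azimuth from P₂ (43.54°, 124.92°) to P₁ (43.09°, 126.58°), with Δλ' = λ₁ − λ₂ = 1.66°: atan2( sin Δλ' cos φ₁ , cos φ₂ sin φ₁ − sin φ₂ cos φ₁ cos Δλ' ) = 109.86°.
Final bearing = (109.86° + 180°) mod 360° = 289.86°.

final bearing 289.86°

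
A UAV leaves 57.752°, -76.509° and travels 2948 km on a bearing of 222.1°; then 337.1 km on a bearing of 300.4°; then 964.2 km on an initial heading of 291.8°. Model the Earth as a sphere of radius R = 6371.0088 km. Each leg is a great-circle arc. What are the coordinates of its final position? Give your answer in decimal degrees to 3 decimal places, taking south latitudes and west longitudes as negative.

latitude 39.713°, longitude -111.821°

Apply the spherical direct solution leg by leg, carrying full precision between legs.
Leg 1: from (57.752°, -76.509°), δ = 2948/6371.0088 = 0.462721 rad, θ = 222.1° → φ = 35.456°, λ = -98.064°.
Leg 2: from (35.456°, -98.064°), δ = 337.1/6371.0088 = 0.052912 rad, θ = 300.4° → φ = 36.947°, λ = -101.336°.
Leg 3: from (36.947°, -101.336°), δ = 964.2/6371.0088 = 0.151342 rad, θ = 291.8° → φ = 39.713°, λ = -111.821°.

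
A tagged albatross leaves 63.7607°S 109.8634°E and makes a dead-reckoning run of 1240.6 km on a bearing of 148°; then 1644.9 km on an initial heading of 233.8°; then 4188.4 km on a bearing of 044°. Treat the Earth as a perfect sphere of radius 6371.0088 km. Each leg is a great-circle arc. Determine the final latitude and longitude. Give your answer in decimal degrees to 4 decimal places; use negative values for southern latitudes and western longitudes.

latitude -40.7806°, longitude 109.8187°

Apply the spherical direct solution leg by leg, carrying full precision between legs.
Leg 1: from (-63.7607°, 109.8634°), δ = 1240.6/6371.0088 = 0.194726 rad, θ = 148° → φ = -72.2797°, λ = 129.5506°.
Leg 2: from (-72.2797°, 129.5506°), δ = 1644.9/6371.0088 = 0.258185 rad, θ = 233.8° → φ = -75.2126°, λ = 75.7222°.
Leg 3: from (-75.2126°, 75.7222°), δ = 4188.4/6371.0088 = 0.657416 rad, θ = 44° → φ = -40.7806°, λ = 109.8187°.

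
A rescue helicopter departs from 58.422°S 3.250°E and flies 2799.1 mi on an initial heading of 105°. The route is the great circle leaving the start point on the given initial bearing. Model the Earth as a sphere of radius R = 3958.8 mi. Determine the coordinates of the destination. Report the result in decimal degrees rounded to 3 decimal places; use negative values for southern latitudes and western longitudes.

latitude -47.370°, longitude 71.142°

Central angle δ = d/R = 0.707058 rad.
Converting: φ₁ = -1.019656 rad, θ = 1.832596 rad.
Applying the spherical law of cosines for sides, sin φ₂ = sin φ₁ cos δ + cos φ₁ sin δ cos θ = -0.735743, so φ₂ = -47.370°.
Then Δλ = atan2(0.328578, 0.133476) = 1.184935 rad, from sin θ sin δ cos φ₁ over cos δ − sin φ₁ sin φ₂.
λ₂ = λ₁ + Δλ = 71.142°.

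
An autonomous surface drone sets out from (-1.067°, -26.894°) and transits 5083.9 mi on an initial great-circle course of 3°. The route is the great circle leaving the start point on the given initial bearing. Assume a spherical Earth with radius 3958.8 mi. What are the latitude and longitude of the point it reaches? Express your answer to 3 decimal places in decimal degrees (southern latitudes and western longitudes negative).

δ = 5083.9/3958.8 = 1.284202 rad (73.5794°).
With φ₁ = -1.067° = -0.018623 rad and θ = 3° = 0.052360 rad:
Applying the spherical law of cosines for sides, sin φ₂ = sin φ₁ cos δ + cos φ₁ sin δ cos θ = 0.952468, so φ₂ = 72.263°.
Δλ = atan2( sin θ sin δ cos φ₁ , cos δ − sin φ₁ sin φ₂ ) = atan2(0.050193, 0.300423) = 0.165544 rad = 9.485°.
λ₂ = λ₁ + Δλ = -17.409°.

latitude 72.263°, longitude -17.409°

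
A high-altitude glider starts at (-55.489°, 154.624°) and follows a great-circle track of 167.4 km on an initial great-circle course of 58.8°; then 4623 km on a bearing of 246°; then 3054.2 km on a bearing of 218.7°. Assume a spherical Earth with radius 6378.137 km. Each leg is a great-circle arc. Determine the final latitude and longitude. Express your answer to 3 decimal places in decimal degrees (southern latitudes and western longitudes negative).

Apply the spherical direct solution leg by leg, carrying full precision between legs.
Leg 1: from (-55.489°, 154.624°), δ = 167.4/6378.137 = 0.026246 rad, θ = 58.8° → φ = -54.689°, λ = 156.850°.
Leg 2: from (-54.689°, 156.850°), δ = 4623/6378.137 = 0.724820 rad, θ = 246° → φ = -50.064°, λ = 86.196°.
Leg 3: from (-50.064°, 86.196°), δ = 3054.2/6378.137 = 0.478855 rad, θ = 218.7° → φ = -65.693°, λ = 41.777°.

latitude -65.693°, longitude 41.777°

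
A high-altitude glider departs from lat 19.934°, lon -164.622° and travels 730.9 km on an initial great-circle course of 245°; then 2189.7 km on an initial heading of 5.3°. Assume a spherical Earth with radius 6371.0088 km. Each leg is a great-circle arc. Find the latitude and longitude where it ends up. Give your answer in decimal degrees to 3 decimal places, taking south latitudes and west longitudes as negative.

Apply the spherical direct solution leg by leg, carrying full precision between legs.
Leg 1: from (19.934°, -164.622°), δ = 730.9/6371.0088 = 0.114723 rad, θ = 245° → φ = 17.051°, λ = -170.852°.
Leg 2: from (17.051°, -170.852°), δ = 2189.7/6371.0088 = 0.343698 rad, θ = 5.3° → φ = 36.645°, λ = -168.629°.

latitude 36.645°, longitude -168.629°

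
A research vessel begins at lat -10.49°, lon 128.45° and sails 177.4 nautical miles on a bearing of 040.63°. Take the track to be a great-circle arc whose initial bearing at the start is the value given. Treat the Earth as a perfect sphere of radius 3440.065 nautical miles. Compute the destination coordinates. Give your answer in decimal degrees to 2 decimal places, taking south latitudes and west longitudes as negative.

latitude -8.24°, longitude 130.39°

The arc subtends δ = 177.4/3440.065 = 0.051569 rad at the centre.
With φ₁ = -10.49° = -0.183085 rad and θ = 40.63° = 0.709127 rad:
Applying the spherical law of cosines for sides, sin φ₂ = sin φ₁ cos δ + cos φ₁ sin δ cos θ = -0.143356, so φ₂ = -8.24°.
Then Δλ = atan2(0.033004, 0.972571) = 0.033922 rad, from sin θ sin δ cos φ₁ over cos δ − sin φ₁ sin φ₂.
λ₂ = λ₁ + Δλ = 130.39°.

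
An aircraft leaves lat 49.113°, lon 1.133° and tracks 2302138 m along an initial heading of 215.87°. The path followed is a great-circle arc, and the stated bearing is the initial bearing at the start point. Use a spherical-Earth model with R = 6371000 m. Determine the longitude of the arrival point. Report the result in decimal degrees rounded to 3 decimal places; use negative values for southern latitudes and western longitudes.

δ = 2302138/6371000 = 0.361346 rad (20.7036°).
Converting: φ₁ = 0.857184 rad, θ = 3.767642 rad.
Destination latitude: φ₂ = arcsin( sin φ₁ cos δ + cos φ₁ sin δ cos θ ) = arcsin(0.519656) = 31.309°.
Δλ = atan2( sin θ sin δ cos φ₁ , cos δ − sin φ₁ sin φ₂ ) = atan2(-0.135596, 0.542561) = -0.244902 rad = -14.032°.
Hence λ₂ = 1.133° + -14.032° = -12.899°.

longitude -12.899°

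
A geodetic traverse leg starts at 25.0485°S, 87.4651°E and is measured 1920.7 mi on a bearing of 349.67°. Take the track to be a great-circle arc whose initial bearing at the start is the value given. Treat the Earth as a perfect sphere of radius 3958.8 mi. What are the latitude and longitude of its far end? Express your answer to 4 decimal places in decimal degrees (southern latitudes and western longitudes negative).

The arc subtends δ = 1920.7/3958.8 = 0.485172 rad at the centre.
Start latitude φ₁ = -0.437179 rad; initial bearing θ = 6.102893 rad.
Destination latitude: φ₂ = arcsin( sin φ₁ cos δ + cos φ₁ sin δ cos θ ) = arcsin(0.041127) = 2.3571°.
For the longitude increment, Δλ = atan2( sin θ sin δ cos φ₁, cos δ − sin φ₁ sin φ₂ ) = atan2(-0.075761, 0.902007) = -4.8011°.
Hence λ₂ = 87.4651° + -4.8011° = 82.6640°.

latitude 2.3571°, longitude 82.6640°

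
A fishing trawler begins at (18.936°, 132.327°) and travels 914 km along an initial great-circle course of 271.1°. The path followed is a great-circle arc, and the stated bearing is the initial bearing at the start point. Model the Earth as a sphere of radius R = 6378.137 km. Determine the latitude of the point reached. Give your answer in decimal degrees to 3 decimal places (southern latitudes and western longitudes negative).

Central angle δ = d/R = 0.143302 rad.
With φ₁ = 18.936° = 0.330496 rad and θ = 271.1° = 4.731588 rad:
sin φ₂ = sin φ₁ cos δ + cos φ₁ sin δ cos θ = (0.324512)(0.989750) + (0.945882)(0.142812)(0.019197) = 0.323779
φ₂ = asin(0.323779) = 0.329721 rad = 18.892°.
Then Δλ = atan2(-0.135058, 0.884680) = -0.151494 rad, from sin θ sin δ cos φ₁ over cos δ − sin φ₁ sin φ₂.
λ₂ = λ₁ + Δλ = 123.647°.

latitude 18.892°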